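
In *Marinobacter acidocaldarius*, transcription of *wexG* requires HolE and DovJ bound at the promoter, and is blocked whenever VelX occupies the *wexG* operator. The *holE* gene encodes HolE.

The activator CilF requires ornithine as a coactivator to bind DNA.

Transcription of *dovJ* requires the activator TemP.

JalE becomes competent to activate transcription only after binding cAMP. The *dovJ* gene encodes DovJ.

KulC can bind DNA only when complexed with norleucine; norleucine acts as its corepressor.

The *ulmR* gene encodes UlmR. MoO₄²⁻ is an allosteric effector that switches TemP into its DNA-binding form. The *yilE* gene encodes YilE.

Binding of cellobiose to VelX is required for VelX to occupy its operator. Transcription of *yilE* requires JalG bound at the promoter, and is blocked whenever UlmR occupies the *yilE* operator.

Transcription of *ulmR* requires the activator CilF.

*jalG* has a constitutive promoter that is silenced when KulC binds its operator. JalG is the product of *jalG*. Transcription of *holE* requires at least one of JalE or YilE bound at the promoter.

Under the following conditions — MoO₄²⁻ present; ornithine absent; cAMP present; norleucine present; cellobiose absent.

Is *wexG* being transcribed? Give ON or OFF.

ON

Cellobiose is absent, so VelX is inactive.
cAMP is present, so JalE is active.
Norleucine is present, so KulC is active.
With repressor KulC bound, *jalG* is not transcribed.
So JalG is not produced.
Ornithine is absent, so CilF is inactive.
Required activator CilF is absent, so *ulmR* is not transcribed.
So UlmR is not produced.
Required activator JalG is absent, so *yilE* is not transcribed.
So YilE is not produced.
Activator JalE is present, so *holE* is transcribed.
So HolE is produced and active.
MoO₄²⁻ is present, so TemP is active.
No repressor is bound and TemP is active, so *dovJ* is transcribed.
So DovJ is produced and active.
No repressor is bound and HolE and DovJ are active, so *wexG* is transcribed.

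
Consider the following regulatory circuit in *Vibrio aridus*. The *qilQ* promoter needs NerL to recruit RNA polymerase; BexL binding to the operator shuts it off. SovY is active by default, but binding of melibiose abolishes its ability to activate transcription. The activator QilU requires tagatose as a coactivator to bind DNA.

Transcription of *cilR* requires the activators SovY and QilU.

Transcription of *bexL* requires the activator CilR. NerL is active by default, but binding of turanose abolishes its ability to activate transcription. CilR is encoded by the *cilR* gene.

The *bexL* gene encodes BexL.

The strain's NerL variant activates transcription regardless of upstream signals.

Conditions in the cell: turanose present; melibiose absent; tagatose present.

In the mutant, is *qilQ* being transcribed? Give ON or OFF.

OFF

NerL is constitutively active in this strain.
Melibiose is absent, so SovY is active.
Tagatose is present, so QilU is active.
No repressor is bound and SovY and QilU are active, so *cilR* is transcribed.
So CilR is produced and active.
No repressor is bound and CilR is active, so *bexL* is transcribed.
So BexL is produced and active.
With repressor BexL bound, *qilQ* is not transcribed.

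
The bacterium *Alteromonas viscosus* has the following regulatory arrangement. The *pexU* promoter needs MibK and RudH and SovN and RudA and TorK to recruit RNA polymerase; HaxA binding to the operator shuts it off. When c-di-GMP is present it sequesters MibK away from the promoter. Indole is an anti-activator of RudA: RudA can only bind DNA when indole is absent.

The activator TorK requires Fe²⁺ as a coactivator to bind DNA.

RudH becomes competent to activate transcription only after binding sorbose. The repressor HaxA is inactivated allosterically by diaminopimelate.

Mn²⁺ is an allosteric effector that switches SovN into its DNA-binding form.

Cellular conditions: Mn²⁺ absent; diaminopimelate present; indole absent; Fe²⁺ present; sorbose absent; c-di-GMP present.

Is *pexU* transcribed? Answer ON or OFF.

Diaminopimelate is present, so HaxA is inactive.
c-di-GMP is present, so MibK is inactive.
Sorbose is absent, so RudH is inactive.
Mn²⁺ is absent, so SovN is inactive.
Indole is absent, so RudA is active.
Fe²⁺ is present, so TorK is active.
Required activator MibK is absent, so *pexU* is not transcribed.

OFF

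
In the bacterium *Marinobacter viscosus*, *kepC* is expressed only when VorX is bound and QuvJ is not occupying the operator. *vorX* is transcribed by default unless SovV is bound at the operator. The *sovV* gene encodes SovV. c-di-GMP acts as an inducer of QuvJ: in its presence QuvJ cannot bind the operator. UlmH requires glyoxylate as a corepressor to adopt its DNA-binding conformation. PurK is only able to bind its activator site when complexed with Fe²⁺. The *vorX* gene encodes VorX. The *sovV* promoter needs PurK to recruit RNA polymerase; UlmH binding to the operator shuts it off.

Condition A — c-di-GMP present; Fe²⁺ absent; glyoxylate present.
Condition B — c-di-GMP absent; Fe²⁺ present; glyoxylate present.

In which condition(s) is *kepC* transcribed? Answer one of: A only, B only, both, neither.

Condition A:
c-di-GMP is present, so QuvJ is inactive.
Fe²⁺ is absent, so PurK is inactive.
Glyoxylate is present, so UlmH is active.
With repressor UlmH bound, *sovV* is not transcribed.
So SovV is not produced.
With no repressor bound, *vorX* is transcribed.
So VorX is produced and active.
No repressor is bound and VorX is active, so *kepC* is transcribed.
→ *kepC* is ON in A.
Condition B:
c-di-GMP is absent, so QuvJ is active.
Fe²⁺ is present, so PurK is active.
Glyoxylate is present, so UlmH is active.
With repressor UlmH bound, *sovV* is not transcribed.
So SovV is not produced.
With no repressor bound, *vorX* is transcribed.
So VorX is produced and active.
With repressor QuvJ bound, *kepC* is not transcribed.
→ *kepC* is OFF in B.

A only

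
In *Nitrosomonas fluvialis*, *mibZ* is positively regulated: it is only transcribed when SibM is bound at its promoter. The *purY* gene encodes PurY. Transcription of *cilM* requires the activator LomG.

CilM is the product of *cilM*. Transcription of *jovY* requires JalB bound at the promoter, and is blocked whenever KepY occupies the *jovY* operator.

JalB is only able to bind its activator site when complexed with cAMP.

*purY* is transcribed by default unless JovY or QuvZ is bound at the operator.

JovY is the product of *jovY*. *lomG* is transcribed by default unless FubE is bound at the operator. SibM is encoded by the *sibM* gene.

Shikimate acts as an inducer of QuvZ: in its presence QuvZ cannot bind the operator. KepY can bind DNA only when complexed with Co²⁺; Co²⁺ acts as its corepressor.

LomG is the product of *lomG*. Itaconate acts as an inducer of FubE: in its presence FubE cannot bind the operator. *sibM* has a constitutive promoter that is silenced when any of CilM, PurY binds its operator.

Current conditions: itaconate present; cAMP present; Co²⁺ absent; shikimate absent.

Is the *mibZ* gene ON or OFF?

OFF

Itaconate is present, so FubE is inactive.
With no repressor bound, *lomG* is transcribed.
So LomG is produced and active.
No repressor is bound and LomG is active, so *cilM* is transcribed.
So CilM is produced and active.
cAMP is present, so JalB is active.
Co²⁺ is absent, so KepY is inactive.
No repressor is bound and JalB is active, so *jovY* is transcribed.
So JovY is produced and active.
Shikimate is absent, so QuvZ is active.
With repressor JovY bound, *purY* is not transcribed.
So PurY is not produced.
With repressor CilM bound, *sibM* is not transcribed.
So SibM is not produced.
Required activator SibM is absent, so *mibZ* is not transcribed.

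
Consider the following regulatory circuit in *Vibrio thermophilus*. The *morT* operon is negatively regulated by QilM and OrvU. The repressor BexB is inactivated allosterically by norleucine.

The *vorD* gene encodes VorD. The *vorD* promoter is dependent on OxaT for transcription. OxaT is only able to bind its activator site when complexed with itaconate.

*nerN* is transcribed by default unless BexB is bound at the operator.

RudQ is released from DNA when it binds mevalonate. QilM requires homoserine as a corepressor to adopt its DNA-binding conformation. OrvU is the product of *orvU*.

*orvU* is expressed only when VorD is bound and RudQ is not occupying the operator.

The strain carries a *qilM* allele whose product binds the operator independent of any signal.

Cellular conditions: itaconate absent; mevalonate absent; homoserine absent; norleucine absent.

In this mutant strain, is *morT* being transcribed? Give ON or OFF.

OFF

QilM is constitutively active in this strain.
Mevalonate is absent, so RudQ is active.
Itaconate is absent, so OxaT is inactive.
Required activator OxaT is absent, so *vorD* is not transcribed.
So VorD is not produced.
With repressor RudQ bound, *orvU* is not transcribed.
So OrvU is not produced.
With repressor QilM bound, *morT* is not transcribed.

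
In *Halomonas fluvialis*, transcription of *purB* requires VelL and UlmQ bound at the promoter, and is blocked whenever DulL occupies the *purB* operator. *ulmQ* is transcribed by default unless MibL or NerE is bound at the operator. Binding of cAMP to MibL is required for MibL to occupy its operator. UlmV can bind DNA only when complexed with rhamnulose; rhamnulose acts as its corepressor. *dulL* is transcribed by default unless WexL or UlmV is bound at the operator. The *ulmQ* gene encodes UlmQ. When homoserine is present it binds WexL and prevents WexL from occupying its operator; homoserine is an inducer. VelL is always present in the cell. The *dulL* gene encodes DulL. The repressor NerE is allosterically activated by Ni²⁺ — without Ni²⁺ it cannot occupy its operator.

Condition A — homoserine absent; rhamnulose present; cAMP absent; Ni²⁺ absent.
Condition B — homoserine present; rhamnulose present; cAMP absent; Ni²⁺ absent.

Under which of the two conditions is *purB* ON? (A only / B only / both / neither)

both

Condition A:
Homoserine is absent, so WexL is active.
Rhamnulose is present, so UlmV is active.
With repressor WexL bound, *dulL* is not transcribed.
So DulL is not produced.
VelL is produced constitutively and is active.
cAMP is absent, so MibL is inactive.
Ni²⁺ is absent, so NerE is inactive.
With no repressor bound, *ulmQ* is transcribed.
So UlmQ is produced and active.
No repressor is bound and VelL and UlmQ are active, so *purB* is transcribed.
→ *purB* is ON in A.
Condition B:
Homoserine is present, so WexL is inactive.
Rhamnulose is present, so UlmV is active.
With repressor UlmV bound, *dulL* is not transcribed.
So DulL is not produced.
VelL is produced constitutively and is active.
cAMP is absent, so MibL is inactive.
Ni²⁺ is absent, so NerE is inactive.
With no repressor bound, *ulmQ* is transcribed.
So UlmQ is produced and active.
No repressor is bound and VelL and UlmQ are active, so *purB* is transcribed.
→ *purB* is ON in B.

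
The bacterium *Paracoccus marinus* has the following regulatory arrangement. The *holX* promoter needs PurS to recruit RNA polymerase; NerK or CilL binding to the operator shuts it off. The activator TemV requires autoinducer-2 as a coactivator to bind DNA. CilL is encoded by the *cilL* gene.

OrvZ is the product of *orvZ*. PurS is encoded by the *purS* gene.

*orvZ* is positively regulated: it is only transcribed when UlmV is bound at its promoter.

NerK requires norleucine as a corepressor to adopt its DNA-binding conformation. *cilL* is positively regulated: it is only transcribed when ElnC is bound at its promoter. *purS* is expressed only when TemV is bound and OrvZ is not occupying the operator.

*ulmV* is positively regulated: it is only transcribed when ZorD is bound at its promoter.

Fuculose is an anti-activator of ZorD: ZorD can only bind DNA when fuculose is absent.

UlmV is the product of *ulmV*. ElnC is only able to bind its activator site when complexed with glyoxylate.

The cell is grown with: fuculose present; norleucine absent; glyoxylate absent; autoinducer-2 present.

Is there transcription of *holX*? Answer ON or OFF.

ON

Norleucine is absent, so NerK is inactive.
Fuculose is present, so ZorD is inactive.
Required activator ZorD is absent, so *ulmV* is not transcribed.
So UlmV is not produced.
Required activator UlmV is absent, so *orvZ* is not transcribed.
So OrvZ is not produced.
Autoinducer-2 is present, so TemV is active.
No repressor is bound and TemV is active, so *purS* is transcribed.
So PurS is produced and active.
Glyoxylate is absent, so ElnC is inactive.
Required activator ElnC is absent, so *cilL* is not transcribed.
So CilL is not produced.
No repressor is bound and PurS is active, so *holX* is transcribed.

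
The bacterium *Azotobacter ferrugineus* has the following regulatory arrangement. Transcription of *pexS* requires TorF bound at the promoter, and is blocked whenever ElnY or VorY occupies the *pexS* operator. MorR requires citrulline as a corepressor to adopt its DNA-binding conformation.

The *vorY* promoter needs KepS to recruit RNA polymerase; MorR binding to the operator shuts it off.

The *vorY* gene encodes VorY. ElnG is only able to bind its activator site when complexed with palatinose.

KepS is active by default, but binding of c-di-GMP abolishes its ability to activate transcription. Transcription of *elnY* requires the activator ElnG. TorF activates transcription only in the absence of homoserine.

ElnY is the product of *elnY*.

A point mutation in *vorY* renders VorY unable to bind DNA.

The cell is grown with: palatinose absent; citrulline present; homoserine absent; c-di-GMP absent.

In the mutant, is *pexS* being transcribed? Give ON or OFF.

ON

Homoserine is absent, so TorF is active.
Palatinose is absent, so ElnG is inactive.
Required activator ElnG is absent, so *elnY* is not transcribed.
So ElnY is not produced.
VorY is non-functional in this strain, so it has no effect.
No repressor is bound and TorF is active, so *pexS* is transcribed.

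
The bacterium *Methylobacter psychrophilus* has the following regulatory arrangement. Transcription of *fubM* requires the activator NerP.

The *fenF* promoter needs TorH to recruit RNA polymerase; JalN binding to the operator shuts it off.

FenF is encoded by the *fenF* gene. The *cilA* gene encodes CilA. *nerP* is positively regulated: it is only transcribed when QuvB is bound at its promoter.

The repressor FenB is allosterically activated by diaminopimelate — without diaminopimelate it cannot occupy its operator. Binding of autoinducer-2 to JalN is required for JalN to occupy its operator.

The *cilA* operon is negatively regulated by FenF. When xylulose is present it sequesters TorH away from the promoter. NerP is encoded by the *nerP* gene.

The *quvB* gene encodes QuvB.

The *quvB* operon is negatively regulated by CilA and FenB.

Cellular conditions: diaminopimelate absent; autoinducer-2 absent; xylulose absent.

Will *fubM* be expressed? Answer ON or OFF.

Xylulose is absent, so TorH is active.
Autoinducer-2 is absent, so JalN is inactive.
No repressor is bound and TorH is active, so *fenF* is transcribed.
So FenF is produced and active.
With repressor FenF bound, *cilA* is not transcribed.
So CilA is not produced.
Diaminopimelate is absent, so FenB is inactive.
With no repressor bound, *quvB* is transcribed.
So QuvB is produced and active.
No repressor is bound and QuvB is active, so *nerP* is transcribed.
So NerP is produced and active.
No repressor is bound and NerP is active, so *fubM* is transcribed.

ON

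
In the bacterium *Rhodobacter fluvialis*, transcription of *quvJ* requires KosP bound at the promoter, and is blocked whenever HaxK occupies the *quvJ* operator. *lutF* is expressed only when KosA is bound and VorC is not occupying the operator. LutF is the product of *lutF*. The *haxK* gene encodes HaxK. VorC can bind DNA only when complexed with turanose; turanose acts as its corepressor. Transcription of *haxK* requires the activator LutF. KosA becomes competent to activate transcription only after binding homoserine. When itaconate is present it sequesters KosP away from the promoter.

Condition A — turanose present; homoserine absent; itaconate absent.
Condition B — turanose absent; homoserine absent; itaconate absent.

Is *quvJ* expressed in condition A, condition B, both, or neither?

both

Condition A:
Turanose is present, so VorC is active.
Homoserine is absent, so KosA is inactive.
With repressor VorC bound, *lutF* is not transcribed.
So LutF is not produced.
Required activator LutF is absent, so *haxK* is not transcribed.
So HaxK is not produced.
Itaconate is absent, so KosP is active.
No repressor is bound and KosP is active, so *quvJ* is transcribed.
→ *quvJ* is ON in A.
Condition B:
Turanose is absent, so VorC is inactive.
Homoserine is absent, so KosA is inactive.
Required activator KosA is absent, so *lutF* is not transcribed.
So LutF is not produced.
Required activator LutF is absent, so *haxK* is not transcribed.
So HaxK is not produced.
Itaconate is absent, so KosP is active.
No repressor is bound and KosP is active, so *quvJ* is transcribed.
→ *quvJ* is ON in B.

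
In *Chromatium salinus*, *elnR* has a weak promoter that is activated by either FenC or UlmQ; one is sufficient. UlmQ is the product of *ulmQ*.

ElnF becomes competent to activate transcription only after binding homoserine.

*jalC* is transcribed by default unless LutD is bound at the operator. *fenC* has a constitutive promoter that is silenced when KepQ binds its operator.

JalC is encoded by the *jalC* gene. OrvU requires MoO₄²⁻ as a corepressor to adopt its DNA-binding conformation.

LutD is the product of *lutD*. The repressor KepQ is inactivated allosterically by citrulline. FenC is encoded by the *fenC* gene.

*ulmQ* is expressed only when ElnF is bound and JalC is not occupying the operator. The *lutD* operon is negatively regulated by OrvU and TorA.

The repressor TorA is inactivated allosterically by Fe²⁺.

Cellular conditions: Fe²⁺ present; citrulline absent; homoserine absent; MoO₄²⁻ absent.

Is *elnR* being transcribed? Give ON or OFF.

Citrulline is absent, so KepQ is active.
With repressor KepQ bound, *fenC* is not transcribed.
So FenC is not produced.
Homoserine is absent, so ElnF is inactive.
MoO₄²⁻ is absent, so OrvU is inactive.
Fe²⁺ is present, so TorA is inactive.
With no repressor bound, *lutD* is transcribed.
So LutD is produced and active.
With repressor LutD bound, *jalC* is not transcribed.
So JalC is not produced.
Required activator ElnF is absent, so *ulmQ* is not transcribed.
So UlmQ is not produced.
No activator is available at the *elnR* promoter, so *elnR* is not transcribed.

OFF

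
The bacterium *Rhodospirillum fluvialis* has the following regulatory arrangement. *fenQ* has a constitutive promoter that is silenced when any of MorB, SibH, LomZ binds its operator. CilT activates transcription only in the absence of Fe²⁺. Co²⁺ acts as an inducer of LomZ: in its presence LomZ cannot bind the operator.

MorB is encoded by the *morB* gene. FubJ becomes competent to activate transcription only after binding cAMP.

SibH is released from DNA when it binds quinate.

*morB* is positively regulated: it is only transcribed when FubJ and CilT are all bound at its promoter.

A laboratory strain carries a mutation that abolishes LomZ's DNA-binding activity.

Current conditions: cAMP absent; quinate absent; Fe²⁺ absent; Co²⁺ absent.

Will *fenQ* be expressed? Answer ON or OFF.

cAMP is absent, so FubJ is inactive.
Fe²⁺ is absent, so CilT is active.
Required activator FubJ is absent, so *morB* is not transcribed.
So MorB is not produced.
Quinate is absent, so SibH is active.
LomZ is non-functional in this strain, so it has no effect.
With repressor SibH bound, *fenQ* is not transcribed.

OFF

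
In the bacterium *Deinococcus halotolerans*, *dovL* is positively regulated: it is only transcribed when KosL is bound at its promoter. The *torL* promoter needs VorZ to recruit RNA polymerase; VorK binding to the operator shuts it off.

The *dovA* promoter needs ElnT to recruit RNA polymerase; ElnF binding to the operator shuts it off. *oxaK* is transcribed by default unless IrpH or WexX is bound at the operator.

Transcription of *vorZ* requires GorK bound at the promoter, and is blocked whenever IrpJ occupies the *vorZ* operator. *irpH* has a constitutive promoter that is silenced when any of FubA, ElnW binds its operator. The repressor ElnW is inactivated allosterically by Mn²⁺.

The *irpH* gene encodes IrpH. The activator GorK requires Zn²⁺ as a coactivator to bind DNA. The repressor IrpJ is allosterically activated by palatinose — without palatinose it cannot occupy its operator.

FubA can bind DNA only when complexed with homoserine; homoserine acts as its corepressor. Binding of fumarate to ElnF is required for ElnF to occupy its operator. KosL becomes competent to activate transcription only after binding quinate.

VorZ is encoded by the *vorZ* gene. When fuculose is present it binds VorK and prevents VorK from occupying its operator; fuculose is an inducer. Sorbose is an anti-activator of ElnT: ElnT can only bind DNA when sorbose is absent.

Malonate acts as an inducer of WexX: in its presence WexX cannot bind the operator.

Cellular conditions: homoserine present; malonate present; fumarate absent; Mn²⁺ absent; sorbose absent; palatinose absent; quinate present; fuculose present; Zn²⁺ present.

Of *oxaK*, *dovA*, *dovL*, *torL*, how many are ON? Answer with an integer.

Homoserine is present, so FubA is active.
Mn²⁺ is absent, so ElnW is active.
With repressor FubA bound, *irpH* is not transcribed.
So IrpH is not produced.
Malonate is present, so WexX is inactive.
With no repressor bound, *oxaK* is transcribed.
→ *oxaK* is ON.
Fumarate is absent, so ElnF is inactive.
Sorbose is absent, so ElnT is active.
No repressor is bound and ElnT is active, so *dovA* is transcribed.
→ *dovA* is ON.
Quinate is present, so KosL is active.
No repressor is bound and KosL is active, so *dovL* is transcribed.
→ *dovL* is ON.
Fuculose is present, so VorK is inactive.
Zn²⁺ is present, so GorK is active.
Palatinose is absent, so IrpJ is inactive.
No repressor is bound and GorK is active, so *vorZ* is transcribed.
So VorZ is produced and active.
No repressor is bound and VorZ is active, so *torL* is transcribed.
→ *torL* is ON.
4 of the 4 genes are transcribed.

4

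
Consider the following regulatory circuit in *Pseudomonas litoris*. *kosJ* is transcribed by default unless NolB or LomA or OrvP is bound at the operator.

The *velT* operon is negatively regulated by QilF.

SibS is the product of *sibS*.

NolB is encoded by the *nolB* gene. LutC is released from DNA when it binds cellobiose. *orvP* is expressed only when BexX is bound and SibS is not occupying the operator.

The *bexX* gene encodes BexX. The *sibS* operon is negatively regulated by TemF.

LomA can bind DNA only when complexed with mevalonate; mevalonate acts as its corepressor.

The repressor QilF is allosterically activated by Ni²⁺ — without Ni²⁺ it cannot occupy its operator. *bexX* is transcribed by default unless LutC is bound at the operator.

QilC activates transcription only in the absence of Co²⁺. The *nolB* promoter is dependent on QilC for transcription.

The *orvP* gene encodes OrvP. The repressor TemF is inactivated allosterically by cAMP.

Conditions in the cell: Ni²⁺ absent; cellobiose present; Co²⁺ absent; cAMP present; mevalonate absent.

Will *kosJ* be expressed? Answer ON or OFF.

Co²⁺ is absent, so QilC is active.
No repressor is bound and QilC is active, so *nolB* is transcribed.
So NolB is produced and active.
Mevalonate is absent, so LomA is inactive.
Cellobiose is present, so LutC is inactive.
With no repressor bound, *bexX* is transcribed.
So BexX is produced and active.
cAMP is present, so TemF is inactive.
With no repressor bound, *sibS* is transcribed.
So SibS is produced and active.
With repressor SibS bound, *orvP* is not transcribed.
So OrvP is not produced.
With repressor NolB bound, *kosJ* is not transcribed.

OFF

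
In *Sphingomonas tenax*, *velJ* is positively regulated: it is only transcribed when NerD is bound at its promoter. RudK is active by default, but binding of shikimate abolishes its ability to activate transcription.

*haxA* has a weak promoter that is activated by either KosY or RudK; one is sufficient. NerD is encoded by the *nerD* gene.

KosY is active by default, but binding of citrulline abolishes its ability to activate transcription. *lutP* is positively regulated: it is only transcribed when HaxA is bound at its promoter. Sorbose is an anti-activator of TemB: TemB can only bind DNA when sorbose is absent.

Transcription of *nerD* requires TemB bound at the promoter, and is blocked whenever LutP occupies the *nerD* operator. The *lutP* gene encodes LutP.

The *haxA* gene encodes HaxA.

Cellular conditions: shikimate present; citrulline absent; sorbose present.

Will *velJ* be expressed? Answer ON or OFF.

OFF

Citrulline is absent, so KosY is active.
Shikimate is present, so RudK is inactive.
Activator KosY is present, so *haxA* is transcribed.
So HaxA is produced and active.
No repressor is bound and HaxA is active, so *lutP* is transcribed.
So LutP is produced and active.
Sorbose is present, so TemB is inactive.
With repressor LutP bound, *nerD* is not transcribed.
So NerD is not produced.
Required activator NerD is absent, so *velJ* is not transcribed.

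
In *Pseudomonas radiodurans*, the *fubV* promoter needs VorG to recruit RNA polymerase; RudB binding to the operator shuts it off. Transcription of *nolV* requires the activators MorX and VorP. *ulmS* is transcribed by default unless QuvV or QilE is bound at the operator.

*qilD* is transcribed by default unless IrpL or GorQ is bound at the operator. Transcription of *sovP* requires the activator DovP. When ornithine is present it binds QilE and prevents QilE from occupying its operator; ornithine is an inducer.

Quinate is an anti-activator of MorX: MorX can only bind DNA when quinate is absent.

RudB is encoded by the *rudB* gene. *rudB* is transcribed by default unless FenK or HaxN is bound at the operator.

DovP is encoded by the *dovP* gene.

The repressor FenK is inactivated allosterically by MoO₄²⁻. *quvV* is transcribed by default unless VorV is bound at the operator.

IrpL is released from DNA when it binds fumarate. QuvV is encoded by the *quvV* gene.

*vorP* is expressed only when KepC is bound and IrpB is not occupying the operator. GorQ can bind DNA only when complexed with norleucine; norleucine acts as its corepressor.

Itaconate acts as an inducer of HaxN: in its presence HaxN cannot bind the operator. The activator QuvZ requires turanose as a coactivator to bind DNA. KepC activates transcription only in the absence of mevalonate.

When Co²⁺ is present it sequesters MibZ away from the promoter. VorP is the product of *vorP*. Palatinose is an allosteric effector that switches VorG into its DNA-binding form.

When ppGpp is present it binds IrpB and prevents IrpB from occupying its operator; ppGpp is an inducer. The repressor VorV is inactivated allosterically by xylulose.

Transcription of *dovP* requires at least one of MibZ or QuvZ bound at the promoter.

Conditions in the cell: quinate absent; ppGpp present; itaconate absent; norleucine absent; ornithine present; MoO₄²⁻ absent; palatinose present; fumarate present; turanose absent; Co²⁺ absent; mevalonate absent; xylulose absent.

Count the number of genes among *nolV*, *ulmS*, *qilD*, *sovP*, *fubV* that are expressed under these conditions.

Quinate is absent, so MorX is active.
Mevalonate is absent, so KepC is active.
ppGpp is present, so IrpB is inactive.
No repressor is bound and KepC is active, so *vorP* is transcribed.
So VorP is produced and active.
No repressor is bound and MorX and VorP are active, so *nolV* is transcribed.
→ *nolV* is ON.
Xylulose is absent, so VorV is active.
With repressor VorV bound, *quvV* is not transcribed.
So QuvV is not produced.
Ornithine is present, so QilE is inactive.
With no repressor bound, *ulmS* is transcribed.
→ *ulmS* is ON.
Fumarate is present, so IrpL is inactive.
Norleucine is absent, so GorQ is inactive.
With no repressor bound, *qilD* is transcribed.
→ *qilD* is ON.
Co²⁺ is absent, so MibZ is active.
Turanose is absent, so QuvZ is inactive.
Activator MibZ is present, so *dovP* is transcribed.
So DovP is produced and active.
No repressor is bound and DovP is active, so *sovP* is transcribed.
→ *sovP* is ON.
MoO₄²⁻ is absent, so FenK is active.
Itaconate is absent, so HaxN is active.
With repressor FenK bound, *rudB* is not transcribed.
So RudB is not produced.
Palatinose is present, so VorG is active.
No repressor is bound and VorG is active, so *fubV* is transcribed.
→ *fubV* is ON.
5 of the 5 genes are transcribed.

5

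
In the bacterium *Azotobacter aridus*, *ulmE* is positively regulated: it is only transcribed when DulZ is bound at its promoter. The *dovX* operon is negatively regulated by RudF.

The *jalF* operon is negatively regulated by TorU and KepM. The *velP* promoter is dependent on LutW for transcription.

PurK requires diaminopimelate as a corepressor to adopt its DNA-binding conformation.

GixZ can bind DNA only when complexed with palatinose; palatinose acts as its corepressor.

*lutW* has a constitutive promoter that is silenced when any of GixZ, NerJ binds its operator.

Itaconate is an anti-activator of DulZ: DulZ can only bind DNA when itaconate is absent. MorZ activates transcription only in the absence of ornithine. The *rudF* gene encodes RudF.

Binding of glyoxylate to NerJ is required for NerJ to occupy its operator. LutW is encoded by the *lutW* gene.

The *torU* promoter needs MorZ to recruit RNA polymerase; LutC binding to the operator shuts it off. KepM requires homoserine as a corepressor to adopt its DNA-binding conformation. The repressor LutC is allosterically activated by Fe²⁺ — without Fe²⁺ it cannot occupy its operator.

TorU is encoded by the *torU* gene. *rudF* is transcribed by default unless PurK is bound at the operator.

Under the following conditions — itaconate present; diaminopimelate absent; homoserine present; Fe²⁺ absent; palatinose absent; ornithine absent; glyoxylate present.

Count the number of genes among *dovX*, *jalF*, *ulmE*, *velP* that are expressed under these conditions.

Diaminopimelate is absent, so PurK is inactive.
With no repressor bound, *rudF* is transcribed.
So RudF is produced and active.
With repressor RudF bound, *dovX* is not transcribed.
→ *dovX* is OFF.
Ornithine is absent, so MorZ is active.
Fe²⁺ is absent, so LutC is inactive.
No repressor is bound and MorZ is active, so *torU* is transcribed.
So TorU is produced and active.
Homoserine is present, so KepM is active.
With repressor TorU bound, *jalF* is not transcribed.
→ *jalF* is OFF.
Itaconate is present, so DulZ is inactive.
Required activator DulZ is absent, so *ulmE* is not transcribed.
→ *ulmE* is OFF.
Palatinose is absent, so GixZ is inactive.
Glyoxylate is present, so NerJ is active.
With repressor NerJ bound, *lutW* is not transcribed.
So LutW is not produced.
Required activator LutW is absent, so *velP* is not transcribed.
→ *velP* is OFF.
0 of the 4 genes are transcribed.

0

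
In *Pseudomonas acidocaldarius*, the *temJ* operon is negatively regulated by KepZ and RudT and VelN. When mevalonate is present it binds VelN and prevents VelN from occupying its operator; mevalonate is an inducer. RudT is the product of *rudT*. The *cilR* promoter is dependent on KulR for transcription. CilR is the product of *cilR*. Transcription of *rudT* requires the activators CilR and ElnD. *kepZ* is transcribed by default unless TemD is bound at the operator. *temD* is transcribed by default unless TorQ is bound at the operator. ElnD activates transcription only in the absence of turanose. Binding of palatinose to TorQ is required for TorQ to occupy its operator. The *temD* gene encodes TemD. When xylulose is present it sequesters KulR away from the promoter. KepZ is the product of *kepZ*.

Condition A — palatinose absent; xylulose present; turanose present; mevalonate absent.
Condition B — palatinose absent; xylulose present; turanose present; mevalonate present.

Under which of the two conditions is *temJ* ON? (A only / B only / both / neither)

B only

Condition A:
Palatinose is absent, so TorQ is inactive.
With no repressor bound, *temD* is transcribed.
So TemD is produced and active.
With repressor TemD bound, *kepZ* is not transcribed.
So KepZ is not produced.
Xylulose is present, so KulR is inactive.
Required activator KulR is absent, so *cilR* is not transcribed.
So CilR is not produced.
Turanose is present, so ElnD is inactive.
Required activator CilR is absent, so *rudT* is not transcribed.
So RudT is not produced.
Mevalonate is absent, so VelN is active.
With repressor VelN bound, *temJ* is not transcribed.
→ *temJ* is OFF in A.
Condition B:
Palatinose is absent, so TorQ is inactive.
With no repressor bound, *temD* is transcribed.
So TemD is produced and active.
With repressor TemD bound, *kepZ* is not transcribed.
So KepZ is not produced.
Xylulose is present, so KulR is inactive.
Required activator KulR is absent, so *cilR* is not transcribed.
So CilR is not produced.
Turanose is present, so ElnD is inactive.
Required activator CilR is absent, so *rudT* is not transcribed.
So RudT is not produced.
Mevalonate is present, so VelN is inactive.
With no repressor bound, *temJ* is transcribed.
→ *temJ* is ON in B.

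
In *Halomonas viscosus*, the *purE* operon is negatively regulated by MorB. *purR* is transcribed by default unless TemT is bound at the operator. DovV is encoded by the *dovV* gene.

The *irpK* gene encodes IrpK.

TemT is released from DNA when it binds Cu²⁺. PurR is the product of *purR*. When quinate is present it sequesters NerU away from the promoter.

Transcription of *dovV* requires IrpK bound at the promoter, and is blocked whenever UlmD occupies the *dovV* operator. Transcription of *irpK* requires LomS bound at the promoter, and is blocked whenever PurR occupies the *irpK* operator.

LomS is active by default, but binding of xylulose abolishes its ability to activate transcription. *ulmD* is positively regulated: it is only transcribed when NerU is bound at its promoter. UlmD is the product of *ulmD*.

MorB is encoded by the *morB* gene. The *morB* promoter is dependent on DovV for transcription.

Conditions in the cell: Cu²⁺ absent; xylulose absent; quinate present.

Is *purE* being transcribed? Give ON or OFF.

OFF

Cu²⁺ is absent, so TemT is active.
With repressor TemT bound, *purR* is not transcribed.
So PurR is not produced.
Xylulose is absent, so LomS is active.
No repressor is bound and LomS is active, so *irpK* is transcribed.
So IrpK is produced and active.
Quinate is present, so NerU is inactive.
Required activator NerU is absent, so *ulmD* is not transcribed.
So UlmD is not produced.
No repressor is bound and IrpK is active, so *dovV* is transcribed.
So DovV is produced and active.
No repressor is bound and DovV is active, so *morB* is transcribed.
So MorB is produced and active.
With repressor MorB bound, *purE* is not transcribed.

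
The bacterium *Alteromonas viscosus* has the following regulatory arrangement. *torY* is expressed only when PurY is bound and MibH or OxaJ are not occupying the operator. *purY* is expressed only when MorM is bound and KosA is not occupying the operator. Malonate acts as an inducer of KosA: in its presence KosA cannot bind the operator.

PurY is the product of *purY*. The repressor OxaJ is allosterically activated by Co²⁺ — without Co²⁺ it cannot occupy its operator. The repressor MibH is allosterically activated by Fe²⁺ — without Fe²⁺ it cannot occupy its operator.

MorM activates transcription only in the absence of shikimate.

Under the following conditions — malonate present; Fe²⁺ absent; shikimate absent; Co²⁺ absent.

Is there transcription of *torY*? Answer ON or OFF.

ON

Shikimate is absent, so MorM is active.
Malonate is present, so KosA is inactive.
No repressor is bound and MorM is active, so *purY* is transcribed.
So PurY is produced and active.
Fe²⁺ is absent, so MibH is inactive.
Co²⁺ is absent, so OxaJ is inactive.
No repressor is bound and PurY is active, so *torY* is transcribed.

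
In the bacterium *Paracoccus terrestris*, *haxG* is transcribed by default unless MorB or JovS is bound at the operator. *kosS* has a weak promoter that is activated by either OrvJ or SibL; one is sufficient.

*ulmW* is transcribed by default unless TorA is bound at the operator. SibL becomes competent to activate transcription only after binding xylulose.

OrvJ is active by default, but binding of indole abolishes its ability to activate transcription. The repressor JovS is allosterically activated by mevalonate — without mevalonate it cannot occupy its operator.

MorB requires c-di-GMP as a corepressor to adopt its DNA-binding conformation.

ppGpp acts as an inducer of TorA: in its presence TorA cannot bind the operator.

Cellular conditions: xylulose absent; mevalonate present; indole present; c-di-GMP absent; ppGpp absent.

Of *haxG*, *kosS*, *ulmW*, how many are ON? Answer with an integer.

c-di-GMP is absent, so MorB is inactive.
Mevalonate is present, so JovS is active.
With repressor JovS bound, *haxG* is not transcribed.
→ *haxG* is OFF.
Indole is present, so OrvJ is inactive.
Xylulose is absent, so SibL is inactive.
No activator is available at the *kosS* promoter, so *kosS* is not transcribed.
→ *kosS* is OFF.
ppGpp is absent, so TorA is active.
With repressor TorA bound, *ulmW* is not transcribed.
→ *ulmW* is OFF.
0 of the 3 genes are transcribed.

0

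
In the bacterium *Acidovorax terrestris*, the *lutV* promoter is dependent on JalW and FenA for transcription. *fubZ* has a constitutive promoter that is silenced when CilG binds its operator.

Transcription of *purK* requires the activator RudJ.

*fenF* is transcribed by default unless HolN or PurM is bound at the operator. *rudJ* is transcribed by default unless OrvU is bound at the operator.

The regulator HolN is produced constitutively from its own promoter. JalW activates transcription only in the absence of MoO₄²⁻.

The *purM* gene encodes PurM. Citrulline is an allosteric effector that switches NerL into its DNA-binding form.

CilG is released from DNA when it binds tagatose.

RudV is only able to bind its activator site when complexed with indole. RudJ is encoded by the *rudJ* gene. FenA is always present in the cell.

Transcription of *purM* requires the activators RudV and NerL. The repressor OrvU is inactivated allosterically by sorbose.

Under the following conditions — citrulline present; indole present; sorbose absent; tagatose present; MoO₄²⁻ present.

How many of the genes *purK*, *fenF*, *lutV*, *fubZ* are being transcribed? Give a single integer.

1

Sorbose is absent, so OrvU is active.
With repressor OrvU bound, *rudJ* is not transcribed.
So RudJ is not produced.
Required activator RudJ is absent, so *purK* is not transcribed.
→ *purK* is OFF.
HolN is produced constitutively and is active.
Indole is present, so RudV is active.
Citrulline is present, so NerL is active.
No repressor is bound and RudV and NerL are active, so *purM* is transcribed.
So PurM is produced and active.
With repressor HolN bound, *fenF* is not transcribed.
→ *fenF* is OFF.
MoO₄²⁻ is present, so JalW is inactive.
FenA is produced constitutively and is active.
Required activator JalW is absent, so *lutV* is not transcribed.
→ *lutV* is OFF.
Tagatose is present, so CilG is inactive.
With no repressor bound, *fubZ* is transcribed.
→ *fubZ* is ON.
1 of the 4 genes is transcribed.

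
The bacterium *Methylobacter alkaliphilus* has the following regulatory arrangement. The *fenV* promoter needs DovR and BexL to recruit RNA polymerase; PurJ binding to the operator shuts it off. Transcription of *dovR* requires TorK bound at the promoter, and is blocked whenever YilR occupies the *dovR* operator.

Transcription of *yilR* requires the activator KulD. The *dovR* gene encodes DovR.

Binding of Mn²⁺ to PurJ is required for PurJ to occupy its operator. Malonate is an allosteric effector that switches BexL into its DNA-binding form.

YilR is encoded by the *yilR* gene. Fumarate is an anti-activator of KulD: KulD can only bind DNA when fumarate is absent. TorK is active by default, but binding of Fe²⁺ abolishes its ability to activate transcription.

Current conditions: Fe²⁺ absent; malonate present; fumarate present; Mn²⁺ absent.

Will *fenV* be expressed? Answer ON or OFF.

Fumarate is present, so KulD is inactive.
Required activator KulD is absent, so *yilR* is not transcribed.
So YilR is not produced.
Fe²⁺ is absent, so TorK is active.
No repressor is bound and TorK is active, so *dovR* is transcribed.
So DovR is produced and active.
Mn²⁺ is absent, so PurJ is inactive.
Malonate is present, so BexL is active.
No repressor is bound and DovR and BexL are active, so *fenV* is transcribed.

ON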